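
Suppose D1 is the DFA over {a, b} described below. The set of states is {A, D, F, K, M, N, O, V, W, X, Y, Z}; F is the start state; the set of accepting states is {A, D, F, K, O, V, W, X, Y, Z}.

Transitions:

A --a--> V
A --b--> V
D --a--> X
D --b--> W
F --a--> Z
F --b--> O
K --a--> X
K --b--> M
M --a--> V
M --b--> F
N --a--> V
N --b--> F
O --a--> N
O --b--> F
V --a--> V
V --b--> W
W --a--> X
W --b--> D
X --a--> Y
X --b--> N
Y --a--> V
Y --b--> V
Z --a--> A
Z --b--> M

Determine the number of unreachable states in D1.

Starting at F and following transitions, the reachable set is {A, D, F, M, N, O, V, W, X, Y, Z}. That leaves K unreachable — 1 in total.

1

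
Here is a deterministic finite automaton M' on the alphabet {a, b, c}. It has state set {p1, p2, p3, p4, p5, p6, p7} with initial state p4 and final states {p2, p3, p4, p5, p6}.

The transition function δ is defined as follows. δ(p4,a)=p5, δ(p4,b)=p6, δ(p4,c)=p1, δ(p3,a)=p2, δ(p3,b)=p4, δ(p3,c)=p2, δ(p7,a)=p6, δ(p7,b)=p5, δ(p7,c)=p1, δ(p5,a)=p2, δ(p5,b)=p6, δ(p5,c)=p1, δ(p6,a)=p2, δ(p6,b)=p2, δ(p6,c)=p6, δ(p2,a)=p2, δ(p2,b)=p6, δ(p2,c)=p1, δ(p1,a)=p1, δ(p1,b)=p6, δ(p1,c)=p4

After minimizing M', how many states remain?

3

First remove the unreachable states {p3,p7}; 5 states remain.
P0 = {p2,p4,p5,p6} | {p1}.
Refine {p2,p4,p5,p6} on symbol c: members go to different blocks, giving {p2,p4,p5} and {p6}.
Stable partition: {p2,p4,p5} | {p1} | {p6} — 3 equivalence classes.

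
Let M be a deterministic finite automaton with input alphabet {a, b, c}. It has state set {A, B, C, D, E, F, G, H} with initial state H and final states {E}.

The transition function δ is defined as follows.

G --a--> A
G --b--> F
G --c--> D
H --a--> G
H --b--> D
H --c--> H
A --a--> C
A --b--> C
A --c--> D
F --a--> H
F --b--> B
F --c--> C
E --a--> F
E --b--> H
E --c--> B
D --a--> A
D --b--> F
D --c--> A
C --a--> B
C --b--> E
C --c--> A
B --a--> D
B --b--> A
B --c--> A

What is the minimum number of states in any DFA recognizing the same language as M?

8

All states are reachable from the start state.
P0 = {E} | {A,B,C,D,F,G,H}.
On input b, block {A,B,C,D,F,G,H} splits into {A,B,D,F,G,H} and {C}.
Refine {A,B,D,F,G,H} on symbol a: members go to different blocks, giving {B,D,F,G,H} and {A}.
Split {B,D,F,G,H} by δ(·,a) → {B,F,H} and {D,G}.
On input a, block {B,F,H} splits into {B,H} and {F}.
Split {B,H} by δ(·,b) → {B} and {H}.
On input c, block {D,G} splits into {D} and {G}.
No further refinement is possible. Final partition (8 blocks): {E} | {B} | {C} | {A} | {D} | {F} | {H} | {G}.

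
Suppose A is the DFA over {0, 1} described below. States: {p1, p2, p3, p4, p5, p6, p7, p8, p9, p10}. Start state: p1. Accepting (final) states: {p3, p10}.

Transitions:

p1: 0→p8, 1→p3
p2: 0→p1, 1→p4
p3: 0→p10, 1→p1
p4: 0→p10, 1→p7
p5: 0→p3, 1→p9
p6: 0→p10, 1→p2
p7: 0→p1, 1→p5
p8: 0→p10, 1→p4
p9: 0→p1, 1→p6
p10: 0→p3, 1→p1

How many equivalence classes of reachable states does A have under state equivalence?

5

Initial partition by acceptance: {p3,p10} | {p1,p2,p4,p5,p6,p7,p8,p9}.
On input 0, block {p1,p2,p4,p5,p6,p7,p8,p9} splits into {p1,p2,p7,p9} and {p4,p5,p6,p8}.
Refine {p1,p2,p7,p9} on symbol 0: members go to different blocks, giving {p2,p7,p9} and {p1}.
Split {p4,p5,p6,p8} by δ(·,1) → {p4,p5,p6} and {p8}.
Stable partition: {p3,p10} | {p2,p7,p9} | {p4,p5,p6} | {p1} | {p8} — 5 equivalence classes.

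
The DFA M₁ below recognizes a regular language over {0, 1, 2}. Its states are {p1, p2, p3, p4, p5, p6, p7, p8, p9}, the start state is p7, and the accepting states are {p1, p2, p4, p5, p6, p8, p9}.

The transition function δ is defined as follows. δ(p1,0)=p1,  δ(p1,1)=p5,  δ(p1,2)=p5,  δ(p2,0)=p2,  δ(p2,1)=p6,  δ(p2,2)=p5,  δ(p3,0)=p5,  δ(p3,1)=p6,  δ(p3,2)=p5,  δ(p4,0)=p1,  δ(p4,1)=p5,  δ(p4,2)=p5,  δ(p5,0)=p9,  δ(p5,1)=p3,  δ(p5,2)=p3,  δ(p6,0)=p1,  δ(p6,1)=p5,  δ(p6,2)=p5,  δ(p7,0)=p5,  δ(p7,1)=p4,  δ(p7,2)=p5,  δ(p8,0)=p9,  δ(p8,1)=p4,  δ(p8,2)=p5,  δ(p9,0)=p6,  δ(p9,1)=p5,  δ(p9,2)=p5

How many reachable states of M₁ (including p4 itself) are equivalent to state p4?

4

Reachable states from the start: {p1,p3,p4,p5,p6,p7,p9}. Unreachable: {p2,p8} — drop them.
Start with accepting vs non-accepting: {p1,p4,p5,p6,p9} | {p3,p7}.
On input 1, block {p1,p4,p5,p6,p9} splits into {p1,p4,p6,p9} and {p5}.
No further refinement is possible. Final partition (3 blocks): {p1,p4,p6,p9} | {p3,p7} | {p5}.
State p4 belongs to the block {p1,p4,p6,p9}, which has 4 states.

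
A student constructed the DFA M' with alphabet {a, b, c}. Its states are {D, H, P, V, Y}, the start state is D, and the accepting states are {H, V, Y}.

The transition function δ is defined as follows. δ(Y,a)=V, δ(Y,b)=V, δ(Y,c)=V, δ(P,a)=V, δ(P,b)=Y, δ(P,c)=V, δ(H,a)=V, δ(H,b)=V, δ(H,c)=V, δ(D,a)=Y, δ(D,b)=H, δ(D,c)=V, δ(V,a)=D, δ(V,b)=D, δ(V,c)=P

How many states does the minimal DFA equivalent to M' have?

4

All states are reachable from the start state.
Initial partition by acceptance: {H,V,Y} | {D,P}.
On input a, block {H,V,Y} splits into {H,Y} and {V}.
Split {D,P} by δ(·,a) → {P} and {D}.
Stable partition: {H,Y} | {P} | {V} | {D} — 4 equivalence classes.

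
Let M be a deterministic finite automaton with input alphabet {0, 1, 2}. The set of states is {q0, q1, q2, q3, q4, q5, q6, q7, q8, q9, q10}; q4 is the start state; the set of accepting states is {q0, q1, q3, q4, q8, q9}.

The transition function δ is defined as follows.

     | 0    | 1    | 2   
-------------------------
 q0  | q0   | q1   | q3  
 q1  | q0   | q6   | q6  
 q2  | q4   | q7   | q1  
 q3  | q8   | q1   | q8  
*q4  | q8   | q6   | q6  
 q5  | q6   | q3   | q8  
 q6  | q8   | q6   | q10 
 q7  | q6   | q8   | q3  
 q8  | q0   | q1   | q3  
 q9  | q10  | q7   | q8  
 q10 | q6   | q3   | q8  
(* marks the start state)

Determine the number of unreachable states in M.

BFS from q4 reaches {q0, q1, q3, q4, q6, q8, q10}; the 4 state(s) q2, q5, q7, q9 are never visited.

4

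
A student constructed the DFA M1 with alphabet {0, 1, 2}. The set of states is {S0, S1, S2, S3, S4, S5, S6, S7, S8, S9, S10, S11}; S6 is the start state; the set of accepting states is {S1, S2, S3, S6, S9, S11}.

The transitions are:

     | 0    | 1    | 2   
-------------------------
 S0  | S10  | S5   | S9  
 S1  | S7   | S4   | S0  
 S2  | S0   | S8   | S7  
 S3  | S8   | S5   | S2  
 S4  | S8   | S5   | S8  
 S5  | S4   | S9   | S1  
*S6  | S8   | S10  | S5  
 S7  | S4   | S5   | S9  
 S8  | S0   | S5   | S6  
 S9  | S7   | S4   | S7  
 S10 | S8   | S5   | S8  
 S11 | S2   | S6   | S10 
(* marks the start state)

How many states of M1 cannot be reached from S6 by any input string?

3

No path from S6 leads to S2, S3, S11; the other 9 states are all reachable.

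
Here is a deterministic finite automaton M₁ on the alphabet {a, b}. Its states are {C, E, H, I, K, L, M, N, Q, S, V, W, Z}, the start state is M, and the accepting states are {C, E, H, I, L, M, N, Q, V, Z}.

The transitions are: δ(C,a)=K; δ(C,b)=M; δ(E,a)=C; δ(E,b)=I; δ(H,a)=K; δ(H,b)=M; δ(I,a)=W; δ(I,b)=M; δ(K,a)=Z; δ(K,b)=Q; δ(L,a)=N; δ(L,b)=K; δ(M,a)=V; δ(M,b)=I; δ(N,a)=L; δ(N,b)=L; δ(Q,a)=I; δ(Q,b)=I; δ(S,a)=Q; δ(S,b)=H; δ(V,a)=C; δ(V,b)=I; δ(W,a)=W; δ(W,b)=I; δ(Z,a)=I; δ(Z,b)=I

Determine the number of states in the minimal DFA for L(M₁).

First remove the unreachable states {E,H,L,N,S}; 8 states remain.
Initial partition by acceptance: {C,I,M,Q,V,Z} | {K,W}.
Refine {C,I,M,Q,V,Z} on symbol a: members go to different blocks, giving {M,Q,V,Z} and {C,I}.
Split {M,Q,V,Z} by δ(·,a) → {Q,V,Z} and {M}.
On input a, block {K,W} splits into {W} and {K}.
On input a, block {C,I} splits into {C} and {I}.
On input a, block {Q,V,Z} splits into {Q,Z} and {V}.
Stable partition: {Q,Z} | {W} | {C} | {M} | {K} | {I} | {V} — 7 equivalence classes.

7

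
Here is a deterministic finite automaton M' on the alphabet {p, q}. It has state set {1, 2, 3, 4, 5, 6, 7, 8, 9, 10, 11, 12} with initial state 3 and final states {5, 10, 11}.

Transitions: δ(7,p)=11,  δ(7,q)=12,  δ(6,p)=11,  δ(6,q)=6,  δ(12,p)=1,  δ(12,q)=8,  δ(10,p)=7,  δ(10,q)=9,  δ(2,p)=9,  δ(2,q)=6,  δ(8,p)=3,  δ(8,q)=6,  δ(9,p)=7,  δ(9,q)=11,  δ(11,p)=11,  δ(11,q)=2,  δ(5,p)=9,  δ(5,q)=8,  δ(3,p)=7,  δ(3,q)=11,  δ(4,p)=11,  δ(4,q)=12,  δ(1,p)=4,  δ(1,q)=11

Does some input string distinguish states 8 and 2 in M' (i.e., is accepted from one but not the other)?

Reachable states from the start: {1,2,3,4,6,7,8,9,11,12}. Unreachable: {5,10} — drop them.
Start with accepting vs non-accepting: {11} | {1,2,3,4,6,7,8,9,12}.
On input p, block {1,2,3,4,6,7,8,9,12} splits into {1,2,3,8,9,12} and {4,6,7}.
Split {1,2,3,8,9,12} by δ(·,p) → {1,3,9} and {2,8,12}.
On input q, block {4,6,7} splits into {4,7} and {6}.
On input q, block {2,8,12} splits into {2,8} and {12}.
Stable partition: {11} | {1,3,9} | {4,7} | {2,8} | {6} | {12} — 6 equivalence classes.
8 and 2 lie in the same block of the stable partition, so they are equivalent — no string distinguishes them.

No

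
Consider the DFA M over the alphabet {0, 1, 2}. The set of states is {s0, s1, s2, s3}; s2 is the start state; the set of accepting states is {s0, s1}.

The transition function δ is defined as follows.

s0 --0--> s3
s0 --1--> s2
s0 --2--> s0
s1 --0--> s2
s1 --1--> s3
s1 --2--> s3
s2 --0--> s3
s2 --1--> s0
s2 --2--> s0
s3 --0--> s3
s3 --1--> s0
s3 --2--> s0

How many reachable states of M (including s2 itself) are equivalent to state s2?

2

First remove the unreachable states {s1}; 3 states remain.
P0 = {s0} | {s2,s3}.
Stable partition: {s0} | {s2,s3} — 2 equivalence classes.
The equivalence class containing s2 is {s2,s3}, of size 2.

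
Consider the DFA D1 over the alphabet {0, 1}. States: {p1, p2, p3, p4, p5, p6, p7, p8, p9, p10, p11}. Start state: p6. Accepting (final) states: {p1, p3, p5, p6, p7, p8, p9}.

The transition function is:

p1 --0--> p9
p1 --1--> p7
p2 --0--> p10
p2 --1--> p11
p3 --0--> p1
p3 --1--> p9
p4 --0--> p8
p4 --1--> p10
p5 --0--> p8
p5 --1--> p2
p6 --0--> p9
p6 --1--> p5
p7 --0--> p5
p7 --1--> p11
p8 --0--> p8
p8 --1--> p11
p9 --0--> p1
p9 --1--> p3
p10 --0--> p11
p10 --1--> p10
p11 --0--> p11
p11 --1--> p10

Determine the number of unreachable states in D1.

BFS from p6 reaches {p1, p2, p3, p5, p6, p7, p8, p9, p10, p11}; the 1 state(s) p4 are never visited.

1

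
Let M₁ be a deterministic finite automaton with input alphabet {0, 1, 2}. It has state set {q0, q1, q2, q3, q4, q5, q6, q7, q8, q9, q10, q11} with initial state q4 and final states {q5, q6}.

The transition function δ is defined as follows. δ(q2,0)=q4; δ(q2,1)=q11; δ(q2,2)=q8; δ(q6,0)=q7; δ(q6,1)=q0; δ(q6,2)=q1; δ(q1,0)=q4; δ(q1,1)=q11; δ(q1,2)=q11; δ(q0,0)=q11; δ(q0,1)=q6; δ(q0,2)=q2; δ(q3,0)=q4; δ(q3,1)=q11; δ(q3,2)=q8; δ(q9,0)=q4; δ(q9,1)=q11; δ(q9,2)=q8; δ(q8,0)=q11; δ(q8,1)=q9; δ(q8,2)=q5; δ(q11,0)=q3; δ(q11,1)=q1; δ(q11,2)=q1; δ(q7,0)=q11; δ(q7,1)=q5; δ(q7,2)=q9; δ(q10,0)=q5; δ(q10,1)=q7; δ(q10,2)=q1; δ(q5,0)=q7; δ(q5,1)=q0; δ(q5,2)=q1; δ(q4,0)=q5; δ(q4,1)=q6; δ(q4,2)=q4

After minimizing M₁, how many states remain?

7

States {q10} cannot be reached from the start state, so discard them.
Initial partition by acceptance: {q5,q6} | {q0,q1,q2,q3,q4,q7,q8,q9,q11}.
Split {q0,q1,q2,q3,q4,q7,q8,q9,q11} by δ(·,0) → {q0,q1,q2,q3,q7,q8,q9,q11} and {q4}.
Refine {q0,q1,q2,q3,q7,q8,q9,q11} on symbol 0: members go to different blocks, giving {q0,q7,q8,q11} and {q1,q2,q3,q9}.
Split {q0,q7,q8,q11} by δ(·,0) → {q0,q7,q8} and {q11}.
Split {q0,q7,q8} by δ(·,1) → {q0,q7} and {q8}.
On input 2, block {q1,q2,q3,q9} splits into {q2,q3,q9} and {q1}.
No further refinement is possible. Final partition (7 blocks): {q5,q6} | {q0,q7} | {q4} | {q2,q3,q9} | {q11} | {q8} | {q1}.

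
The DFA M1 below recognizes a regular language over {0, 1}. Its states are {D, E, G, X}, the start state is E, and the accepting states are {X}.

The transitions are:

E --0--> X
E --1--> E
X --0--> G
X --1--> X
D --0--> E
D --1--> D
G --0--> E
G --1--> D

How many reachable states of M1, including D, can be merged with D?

2

Every state is reachable, so we keep all 4.
P0 = {X} | {D,E,G}.
Refine {D,E,G} on symbol 0: members go to different blocks, giving {D,G} and {E}.
The partition is now stable with 3 blocks: {X} | {D,G} | {E}.
The equivalence class containing D is {D,G}, of size 2.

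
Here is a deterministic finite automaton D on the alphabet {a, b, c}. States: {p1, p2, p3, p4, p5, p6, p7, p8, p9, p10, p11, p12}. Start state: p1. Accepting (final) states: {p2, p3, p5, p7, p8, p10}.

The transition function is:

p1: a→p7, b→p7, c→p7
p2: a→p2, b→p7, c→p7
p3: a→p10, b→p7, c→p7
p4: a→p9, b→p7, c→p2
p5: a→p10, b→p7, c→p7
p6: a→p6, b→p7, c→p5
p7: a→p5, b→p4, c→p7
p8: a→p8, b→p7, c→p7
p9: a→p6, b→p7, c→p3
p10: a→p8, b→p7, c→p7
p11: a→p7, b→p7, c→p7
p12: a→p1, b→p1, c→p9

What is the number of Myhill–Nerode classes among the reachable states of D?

4

First remove the unreachable states {p11,p12}; 10 states remain.
P0 = {p2,p3,p5,p7,p8,p10} | {p1,p4,p6,p9}.
On input b, block {p2,p3,p5,p7,p8,p10} splits into {p2,p3,p5,p8,p10} and {p7}.
Split {p1,p4,p6,p9} by δ(·,a) → {p4,p6,p9} and {p1}.
The partition is now stable with 4 blocks: {p2,p3,p5,p8,p10} | {p4,p6,p9} | {p7} | {p1}.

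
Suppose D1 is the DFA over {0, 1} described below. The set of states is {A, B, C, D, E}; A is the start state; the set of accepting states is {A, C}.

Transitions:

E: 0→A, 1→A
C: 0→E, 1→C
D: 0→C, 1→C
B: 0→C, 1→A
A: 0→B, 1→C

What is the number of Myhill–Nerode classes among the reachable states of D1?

States {D} cannot be reached from the start state, so discard them.
Start with accepting vs non-accepting: {A,C} | {B,E}.
Stable partition: {A,C} | {B,E} — 2 equivalence classes.

2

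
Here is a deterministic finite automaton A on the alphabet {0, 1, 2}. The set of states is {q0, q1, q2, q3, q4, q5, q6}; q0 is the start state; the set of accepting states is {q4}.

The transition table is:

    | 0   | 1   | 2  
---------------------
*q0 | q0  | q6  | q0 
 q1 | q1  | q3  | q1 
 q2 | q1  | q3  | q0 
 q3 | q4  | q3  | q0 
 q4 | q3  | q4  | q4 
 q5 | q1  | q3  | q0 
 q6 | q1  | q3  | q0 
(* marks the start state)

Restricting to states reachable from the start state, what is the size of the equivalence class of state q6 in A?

States {q2,q5} cannot be reached from the start state, so discard them.
Initial partition by acceptance: {q4} | {q0,q1,q3,q6}.
Refine {q0,q1,q3,q6} on symbol 0: members go to different blocks, giving {q0,q1,q6} and {q3}.
Refine {q0,q1,q6} on symbol 1: members go to different blocks, giving {q1,q6} and {q0}.
Refine {q1,q6} on symbol 2: members go to different blocks, giving {q1} and {q6}.
Stable partition: {q4} | {q1} | {q3} | {q0} | {q6} — 5 equivalence classes.
The equivalence class containing q6 is {q6}, of size 1.

1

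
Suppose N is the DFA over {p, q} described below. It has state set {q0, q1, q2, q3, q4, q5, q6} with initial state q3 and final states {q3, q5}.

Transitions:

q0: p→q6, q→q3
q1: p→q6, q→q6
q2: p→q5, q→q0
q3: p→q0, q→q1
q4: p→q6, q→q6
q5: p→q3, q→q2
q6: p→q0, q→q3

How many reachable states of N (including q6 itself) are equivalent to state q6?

First remove the unreachable states {q2,q4,q5}; 4 states remain.
Initial partition by acceptance: {q3} | {q0,q1,q6}.
On input q, block {q0,q1,q6} splits into {q0,q6} and {q1}.
The partition is now stable with 3 blocks: {q3} | {q0,q6} | {q1}.
The equivalence class containing q6 is {q0,q6}, of size 2.

2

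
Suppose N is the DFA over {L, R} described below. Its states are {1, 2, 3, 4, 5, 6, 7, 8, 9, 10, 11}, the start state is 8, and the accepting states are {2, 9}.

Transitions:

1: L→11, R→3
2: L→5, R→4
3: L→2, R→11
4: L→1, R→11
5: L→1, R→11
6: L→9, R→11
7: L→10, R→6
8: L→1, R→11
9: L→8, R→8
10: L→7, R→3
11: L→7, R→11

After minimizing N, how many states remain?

All states are reachable from the start state.
Start with accepting vs non-accepting: {2,9} | {1,3,4,5,6,7,8,10,11}.
Split {1,3,4,5,6,7,8,10,11} by δ(·,L) → {1,4,5,7,8,10,11} and {3,6}.
On input R, block {1,4,5,7,8,10,11} splits into {4,5,8,11} and {1,7,10}.
Split {1,7,10} by δ(·,L) → {7,10} and {1}.
Split {4,5,8,11} by δ(·,L) → {4,5,8} and {11}.
The partition is now stable with 6 blocks: {2,9} | {4,5,8} | {3,6} | {7,10} | {1} | {11}.

6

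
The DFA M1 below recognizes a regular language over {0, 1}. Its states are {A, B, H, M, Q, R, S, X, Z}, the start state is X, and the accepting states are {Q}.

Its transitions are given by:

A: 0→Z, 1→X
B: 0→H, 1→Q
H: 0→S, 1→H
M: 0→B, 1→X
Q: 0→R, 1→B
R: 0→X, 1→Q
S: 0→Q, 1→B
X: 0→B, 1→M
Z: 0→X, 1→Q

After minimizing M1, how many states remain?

6

First remove the unreachable states {A,Z}; 7 states remain.
Initial partition by acceptance: {Q} | {B,H,M,R,S,X}.
On input 0, block {B,H,M,R,S,X} splits into {B,H,M,R,X} and {S}.
On input 0, block {B,H,M,R,X} splits into {B,M,R,X} and {H}.
Refine {B,M,R,X} on symbol 0: members go to different blocks, giving {M,R,X} and {B}.
Split {M,R,X} by δ(·,0) → {M,X} and {R}.
Stable partition: {Q} | {M,X} | {S} | {H} | {B} | {R} — 6 equivalence classes.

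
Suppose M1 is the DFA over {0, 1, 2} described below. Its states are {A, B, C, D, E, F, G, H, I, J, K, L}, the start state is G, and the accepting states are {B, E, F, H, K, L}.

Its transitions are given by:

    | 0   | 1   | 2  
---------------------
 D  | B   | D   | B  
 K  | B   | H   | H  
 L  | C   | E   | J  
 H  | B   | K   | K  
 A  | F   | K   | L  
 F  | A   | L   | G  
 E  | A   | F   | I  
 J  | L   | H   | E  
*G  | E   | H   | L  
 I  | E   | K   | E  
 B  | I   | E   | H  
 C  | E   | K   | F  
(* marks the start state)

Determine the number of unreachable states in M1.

1

BFS from G reaches {A, B, C, E, F, G, H, I, J, K, L}; the 1 state(s) D are never visited.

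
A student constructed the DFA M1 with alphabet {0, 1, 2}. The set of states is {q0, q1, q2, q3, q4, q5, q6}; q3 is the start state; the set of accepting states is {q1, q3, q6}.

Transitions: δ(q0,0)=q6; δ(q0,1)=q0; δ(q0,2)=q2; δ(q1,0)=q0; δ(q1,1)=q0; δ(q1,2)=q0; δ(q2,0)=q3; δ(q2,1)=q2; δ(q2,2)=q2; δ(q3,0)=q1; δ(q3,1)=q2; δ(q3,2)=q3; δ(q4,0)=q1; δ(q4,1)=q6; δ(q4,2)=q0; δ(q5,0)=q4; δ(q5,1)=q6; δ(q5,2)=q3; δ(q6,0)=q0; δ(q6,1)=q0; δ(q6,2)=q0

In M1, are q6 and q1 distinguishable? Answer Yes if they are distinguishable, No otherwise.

No

States {q4,q5} cannot be reached from the start state, so discard them.
Initial partition by acceptance: {q1,q3,q6} | {q0,q2}.
Split {q1,q3,q6} by δ(·,0) → {q1,q6} and {q3}.
Split {q0,q2} by δ(·,0) → {q0} and {q2}.
The partition is now stable with 4 blocks: {q1,q6} | {q0} | {q3} | {q2}.
q6 and q1 lie in the same block of the stable partition, so they are equivalent — no string distinguishes them.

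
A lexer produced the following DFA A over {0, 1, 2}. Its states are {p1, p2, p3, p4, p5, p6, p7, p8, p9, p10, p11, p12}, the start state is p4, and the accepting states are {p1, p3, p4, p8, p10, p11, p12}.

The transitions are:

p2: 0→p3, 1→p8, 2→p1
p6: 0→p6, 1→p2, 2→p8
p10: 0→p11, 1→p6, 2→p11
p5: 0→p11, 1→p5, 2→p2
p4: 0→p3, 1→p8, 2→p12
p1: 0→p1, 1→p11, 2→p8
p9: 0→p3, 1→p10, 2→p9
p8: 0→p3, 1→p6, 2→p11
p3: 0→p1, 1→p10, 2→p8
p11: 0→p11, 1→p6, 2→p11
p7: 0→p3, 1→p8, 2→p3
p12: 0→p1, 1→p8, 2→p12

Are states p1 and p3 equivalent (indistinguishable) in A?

Reachable states from the start: {p1,p2,p3,p4,p6,p8,p10,p11,p12}. Unreachable: {p5,p7,p9} — drop them.
Start with accepting vs non-accepting: {p1,p3,p4,p8,p10,p11,p12} | {p2,p6}.
Split {p1,p3,p4,p8,p10,p11,p12} by δ(·,1) → {p1,p3,p4,p12} and {p8,p10,p11}.
Split {p1,p3,p4,p12} by δ(·,2) → {p1,p3} and {p4,p12}.
Split {p2,p6} by δ(·,0) → {p2} and {p6}.
Refine {p8,p10,p11} on symbol 0: members go to different blocks, giving {p10,p11} and {p8}.
Stable partition: {p1,p3} | {p2} | {p10,p11} | {p4,p12} | {p6} | {p8} — 6 equivalence classes.
p1 and p3 lie in the same block of the stable partition, so they are equivalent — no string distinguishes them.

Yes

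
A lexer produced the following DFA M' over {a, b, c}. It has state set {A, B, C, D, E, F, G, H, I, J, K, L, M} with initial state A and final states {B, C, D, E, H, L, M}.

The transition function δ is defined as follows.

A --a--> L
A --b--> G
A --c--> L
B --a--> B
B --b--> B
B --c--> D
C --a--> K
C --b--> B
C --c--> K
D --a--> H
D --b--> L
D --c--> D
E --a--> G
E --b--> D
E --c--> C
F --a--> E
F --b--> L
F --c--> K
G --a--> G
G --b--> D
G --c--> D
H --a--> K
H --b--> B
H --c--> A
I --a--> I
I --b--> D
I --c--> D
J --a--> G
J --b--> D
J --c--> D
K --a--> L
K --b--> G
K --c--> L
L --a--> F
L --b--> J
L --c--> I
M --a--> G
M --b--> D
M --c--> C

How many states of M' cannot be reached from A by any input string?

1

BFS from A reaches {A, B, C, D, E, F, G, H, I, J, K, L}; the 1 state(s) M are never visited.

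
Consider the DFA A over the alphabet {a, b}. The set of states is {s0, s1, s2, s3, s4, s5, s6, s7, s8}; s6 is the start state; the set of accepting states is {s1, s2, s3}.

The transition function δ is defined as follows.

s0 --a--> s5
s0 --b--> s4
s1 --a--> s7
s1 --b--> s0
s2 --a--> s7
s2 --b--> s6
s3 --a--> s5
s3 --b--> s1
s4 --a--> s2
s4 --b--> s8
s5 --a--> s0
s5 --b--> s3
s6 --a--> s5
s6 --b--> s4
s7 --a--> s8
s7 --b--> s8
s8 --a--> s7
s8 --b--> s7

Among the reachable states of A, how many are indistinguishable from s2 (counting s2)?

2

All states are reachable from the start state.
P0 = {s1,s2,s3} | {s0,s4,s5,s6,s7,s8}.
On input b, block {s1,s2,s3} splits into {s1,s2} and {s3}.
Refine {s0,s4,s5,s6,s7,s8} on symbol a: members go to different blocks, giving {s0,s5,s6,s7,s8} and {s4}.
Split {s0,s5,s6,s7,s8} by δ(·,b) → {s0,s6} and {s7,s8} and {s5}.
No further refinement is possible. Final partition (6 blocks): {s1,s2} | {s0,s6} | {s3} | {s4} | {s7,s8} | {s5}.
The equivalence class containing s2 is {s1,s2}, of size 2.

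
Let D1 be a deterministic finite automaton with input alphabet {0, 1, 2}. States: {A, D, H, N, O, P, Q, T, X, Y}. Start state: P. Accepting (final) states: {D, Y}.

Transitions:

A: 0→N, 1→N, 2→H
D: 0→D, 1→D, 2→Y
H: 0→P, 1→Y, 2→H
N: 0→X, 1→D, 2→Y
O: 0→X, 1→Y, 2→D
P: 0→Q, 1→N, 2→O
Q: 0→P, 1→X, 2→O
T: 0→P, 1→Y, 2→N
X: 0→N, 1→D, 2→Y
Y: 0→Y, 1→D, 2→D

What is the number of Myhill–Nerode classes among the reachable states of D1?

States {A,H,T} cannot be reached from the start state, so discard them.
Start with accepting vs non-accepting: {D,Y} | {N,O,P,Q,X}.
On input 1, block {N,O,P,Q,X} splits into {N,O,X} and {P,Q}.
The partition is now stable with 3 blocks: {D,Y} | {N,O,X} | {P,Q}.

3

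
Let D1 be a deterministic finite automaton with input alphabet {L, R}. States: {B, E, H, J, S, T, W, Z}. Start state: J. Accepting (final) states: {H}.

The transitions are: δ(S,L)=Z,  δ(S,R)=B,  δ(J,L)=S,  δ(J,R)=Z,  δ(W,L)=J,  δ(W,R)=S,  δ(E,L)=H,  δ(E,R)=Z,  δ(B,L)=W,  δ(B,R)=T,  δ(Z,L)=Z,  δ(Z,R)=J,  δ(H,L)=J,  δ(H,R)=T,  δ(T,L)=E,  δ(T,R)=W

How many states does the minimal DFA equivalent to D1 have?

8

Initial partition by acceptance: {H} | {B,E,J,S,T,W,Z}.
On input L, block {B,E,J,S,T,W,Z} splits into {B,J,S,T,W,Z} and {E}.
Refine {B,J,S,T,W,Z} on symbol L: members go to different blocks, giving {B,J,S,W,Z} and {T}.
Split {B,J,S,W,Z} by δ(·,R) → {J,S,W,Z} and {B}.
Refine {J,S,W,Z} on symbol R: members go to different blocks, giving {J,W,Z} and {S}.
On input L, block {J,W,Z} splits into {W,Z} and {J}.
On input L, block {W,Z} splits into {W} and {Z}.
No further refinement is possible. Final partition (8 blocks): {H} | {W} | {E} | {T} | {B} | {S} | {J} | {Z}.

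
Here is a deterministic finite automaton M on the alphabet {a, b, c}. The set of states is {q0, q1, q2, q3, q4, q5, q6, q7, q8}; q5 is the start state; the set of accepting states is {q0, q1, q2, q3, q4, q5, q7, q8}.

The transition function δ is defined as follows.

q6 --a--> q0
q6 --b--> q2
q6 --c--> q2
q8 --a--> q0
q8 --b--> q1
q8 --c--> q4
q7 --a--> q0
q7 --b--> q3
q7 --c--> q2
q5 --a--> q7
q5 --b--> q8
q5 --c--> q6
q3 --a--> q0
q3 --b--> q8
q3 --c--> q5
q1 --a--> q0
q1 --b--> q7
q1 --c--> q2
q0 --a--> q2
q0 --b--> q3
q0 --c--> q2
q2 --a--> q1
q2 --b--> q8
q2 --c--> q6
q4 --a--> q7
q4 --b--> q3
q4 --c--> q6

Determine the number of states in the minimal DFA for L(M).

Start with accepting vs non-accepting: {q0,q1,q2,q3,q4,q5,q7,q8} | {q6}.
Refine {q0,q1,q2,q3,q4,q5,q7,q8} on symbol c: members go to different blocks, giving {q0,q1,q3,q7,q8} and {q2,q4,q5}.
On input a, block {q0,q1,q3,q7,q8} splits into {q1,q3,q7,q8} and {q0}.
Stable partition: {q1,q3,q7,q8} | {q6} | {q2,q4,q5} | {q0} — 4 equivalence classes.

4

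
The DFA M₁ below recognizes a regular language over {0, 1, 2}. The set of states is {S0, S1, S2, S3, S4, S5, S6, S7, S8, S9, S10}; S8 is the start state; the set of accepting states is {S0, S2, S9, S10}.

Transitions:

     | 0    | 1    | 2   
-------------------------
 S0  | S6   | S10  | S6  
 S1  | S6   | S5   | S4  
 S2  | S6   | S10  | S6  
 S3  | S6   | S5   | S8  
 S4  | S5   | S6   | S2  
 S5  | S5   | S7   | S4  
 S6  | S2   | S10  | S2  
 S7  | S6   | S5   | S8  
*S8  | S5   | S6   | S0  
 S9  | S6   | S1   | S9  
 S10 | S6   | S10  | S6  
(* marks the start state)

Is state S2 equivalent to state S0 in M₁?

First remove the unreachable states {S1,S3,S9}; 8 states remain.
Initial partition by acceptance: {S0,S2,S10} | {S4,S5,S6,S7,S8}.
Refine {S4,S5,S6,S7,S8} on symbol 0: members go to different blocks, giving {S4,S5,S7,S8} and {S6}.
Refine {S4,S5,S7,S8} on symbol 0: members go to different blocks, giving {S4,S5,S8} and {S7}.
Refine {S4,S5,S8} on symbol 1: members go to different blocks, giving {S4,S8} and {S5}.
Stable partition: {S0,S2,S10} | {S4,S8} | {S6} | {S7} | {S5} — 5 equivalence classes.
S2 and S0 lie in the same block of the stable partition, so they are equivalent — no string distinguishes them.

Yes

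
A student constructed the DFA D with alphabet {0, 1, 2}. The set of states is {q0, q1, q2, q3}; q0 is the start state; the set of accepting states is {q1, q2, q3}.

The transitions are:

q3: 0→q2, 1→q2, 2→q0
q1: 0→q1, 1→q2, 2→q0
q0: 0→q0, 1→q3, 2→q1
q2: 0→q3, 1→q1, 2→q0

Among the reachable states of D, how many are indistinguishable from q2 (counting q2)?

3

P0 = {q1,q2,q3} | {q0}.
The partition is now stable with 2 blocks: {q1,q2,q3} | {q0}.
The equivalence class containing q2 is {q1,q2,q3}, of size 3.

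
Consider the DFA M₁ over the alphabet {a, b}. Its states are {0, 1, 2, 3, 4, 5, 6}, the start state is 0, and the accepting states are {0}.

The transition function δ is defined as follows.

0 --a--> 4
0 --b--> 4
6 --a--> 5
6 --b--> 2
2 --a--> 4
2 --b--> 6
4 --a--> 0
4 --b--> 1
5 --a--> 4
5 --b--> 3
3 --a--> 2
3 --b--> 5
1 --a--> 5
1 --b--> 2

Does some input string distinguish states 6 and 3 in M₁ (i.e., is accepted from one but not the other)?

Start with accepting vs non-accepting: {0} | {1,2,3,4,5,6}.
Refine {1,2,3,4,5,6} on symbol a: members go to different blocks, giving {1,2,3,5,6} and {4}.
Refine {1,2,3,5,6} on symbol a: members go to different blocks, giving {1,3,6} and {2,5}.
No further refinement is possible. Final partition (4 blocks): {0} | {1,3,6} | {4} | {2,5}.
6 and 3 lie in the same block of the stable partition, so they are equivalent — no string distinguishes them.

No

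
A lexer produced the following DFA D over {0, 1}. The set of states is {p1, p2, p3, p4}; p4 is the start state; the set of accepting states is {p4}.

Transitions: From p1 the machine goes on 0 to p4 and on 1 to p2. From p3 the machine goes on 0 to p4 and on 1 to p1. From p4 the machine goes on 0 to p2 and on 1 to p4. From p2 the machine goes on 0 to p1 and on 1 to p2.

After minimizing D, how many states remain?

States {p3} cannot be reached from the start state, so discard them.
Initial partition by acceptance: {p4} | {p1,p2}.
Refine {p1,p2} on symbol 0: members go to different blocks, giving {p1} and {p2}.
The partition is now stable with 3 blocks: {p4} | {p1} | {p2}.

3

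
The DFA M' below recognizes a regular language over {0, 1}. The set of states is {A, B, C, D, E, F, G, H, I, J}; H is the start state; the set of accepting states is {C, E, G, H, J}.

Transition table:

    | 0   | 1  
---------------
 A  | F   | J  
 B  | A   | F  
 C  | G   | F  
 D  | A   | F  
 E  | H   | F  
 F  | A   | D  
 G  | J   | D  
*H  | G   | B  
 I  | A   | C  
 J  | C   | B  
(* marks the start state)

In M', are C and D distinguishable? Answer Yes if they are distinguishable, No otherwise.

First remove the unreachable states {E,I}; 8 states remain.
Initial partition by acceptance: {C,G,H,J} | {A,B,D,F}.
Refine {A,B,D,F} on symbol 1: members go to different blocks, giving {B,D,F} and {A}.
No further refinement is possible. Final partition (3 blocks): {C,G,H,J} | {B,D,F} | {A}.
C and D end up in different blocks, so they are distinguishable. For instance, the string 'ε' is accepted from only C.

Yes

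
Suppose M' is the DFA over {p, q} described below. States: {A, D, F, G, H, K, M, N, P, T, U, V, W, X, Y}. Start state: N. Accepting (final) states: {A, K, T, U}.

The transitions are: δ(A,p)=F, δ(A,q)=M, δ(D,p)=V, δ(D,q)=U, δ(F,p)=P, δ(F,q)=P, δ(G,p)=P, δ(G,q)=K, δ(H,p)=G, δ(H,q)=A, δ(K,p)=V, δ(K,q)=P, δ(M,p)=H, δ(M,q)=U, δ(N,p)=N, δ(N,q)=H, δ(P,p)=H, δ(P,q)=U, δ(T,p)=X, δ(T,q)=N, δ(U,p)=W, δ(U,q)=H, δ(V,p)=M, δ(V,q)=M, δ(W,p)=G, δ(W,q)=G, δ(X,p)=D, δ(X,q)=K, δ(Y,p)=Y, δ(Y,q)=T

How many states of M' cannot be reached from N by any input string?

4

BFS from N reaches {A, F, G, H, K, M, N, P, U, V, W}; the 4 state(s) D, T, X, Y are never visited.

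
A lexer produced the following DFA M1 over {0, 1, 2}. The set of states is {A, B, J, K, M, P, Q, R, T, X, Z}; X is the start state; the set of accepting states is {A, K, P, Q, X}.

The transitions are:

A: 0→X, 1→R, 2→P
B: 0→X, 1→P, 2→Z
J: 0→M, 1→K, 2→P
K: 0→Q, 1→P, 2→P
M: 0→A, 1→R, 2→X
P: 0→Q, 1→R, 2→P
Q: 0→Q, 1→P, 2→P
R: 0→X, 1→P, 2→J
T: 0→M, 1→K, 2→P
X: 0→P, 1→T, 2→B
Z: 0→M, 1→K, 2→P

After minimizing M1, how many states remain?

Start with accepting vs non-accepting: {A,K,P,Q,X} | {B,J,M,R,T,Z}.
On input 1, block {A,K,P,Q,X} splits into {A,P,X} and {K,Q}.
Split {A,P,X} by δ(·,0) → {A,X} and {P}.
On input 0, block {A,X} splits into {X} and {A}.
Split {B,J,M,R,T,Z} by δ(·,0) → {J,T,Z} and {B,R} and {M}.
Stable partition: {X} | {J,T,Z} | {K,Q} | {P} | {A} | {B,R} | {M} — 7 equivalence classes.

7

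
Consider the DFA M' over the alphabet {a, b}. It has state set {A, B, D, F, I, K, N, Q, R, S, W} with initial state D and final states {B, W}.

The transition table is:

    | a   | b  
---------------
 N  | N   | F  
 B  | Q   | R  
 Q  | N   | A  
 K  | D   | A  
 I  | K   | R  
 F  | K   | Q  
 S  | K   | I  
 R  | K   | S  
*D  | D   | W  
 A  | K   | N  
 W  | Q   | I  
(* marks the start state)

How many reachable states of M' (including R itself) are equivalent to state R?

3

First remove the unreachable states {B}; 10 states remain.
P0 = {W} | {A,D,F,I,K,N,Q,R,S}.
Refine {A,D,F,I,K,N,Q,R,S} on symbol b: members go to different blocks, giving {A,F,I,K,N,Q,R,S} and {D}.
Refine {A,F,I,K,N,Q,R,S} on symbol a: members go to different blocks, giving {A,F,I,N,Q,R,S} and {K}.
Refine {A,F,I,N,Q,R,S} on symbol a: members go to different blocks, giving {A,F,I,R,S} and {N,Q}.
Split {A,F,I,R,S} by δ(·,b) → {I,R,S} and {A,F}.
The partition is now stable with 6 blocks: {W} | {I,R,S} | {D} | {K} | {N,Q} | {A,F}.
State R belongs to the block {I,R,S}, which has 3 states.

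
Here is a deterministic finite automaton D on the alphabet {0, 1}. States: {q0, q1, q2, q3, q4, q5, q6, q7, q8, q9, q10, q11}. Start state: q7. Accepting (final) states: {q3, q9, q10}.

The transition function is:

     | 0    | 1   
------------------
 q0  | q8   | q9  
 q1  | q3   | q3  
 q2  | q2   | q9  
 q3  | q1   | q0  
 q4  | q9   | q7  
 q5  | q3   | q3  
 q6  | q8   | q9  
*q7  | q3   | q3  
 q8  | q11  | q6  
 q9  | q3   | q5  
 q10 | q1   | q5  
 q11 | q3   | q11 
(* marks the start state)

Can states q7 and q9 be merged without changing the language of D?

First remove the unreachable states {q2,q4,q10}; 9 states remain.
P0 = {q3,q9} | {q0,q1,q5,q6,q7,q8,q11}.
Refine {q3,q9} on symbol 0: members go to different blocks, giving {q3} and {q9}.
On input 0, block {q0,q1,q5,q6,q7,q8,q11} splits into {q1,q5,q7,q11} and {q0,q6,q8}.
Split {q1,q5,q7,q11} by δ(·,1) → {q1,q5,q7} and {q11}.
Split {q0,q6,q8} by δ(·,0) → {q0,q6} and {q8}.
The partition is now stable with 6 blocks: {q3} | {q1,q5,q7} | {q9} | {q0,q6} | {q11} | {q8}.
q7 and q9 end up in different blocks, so they are distinguishable. For instance, the string 'ε' is accepted from only q9.

No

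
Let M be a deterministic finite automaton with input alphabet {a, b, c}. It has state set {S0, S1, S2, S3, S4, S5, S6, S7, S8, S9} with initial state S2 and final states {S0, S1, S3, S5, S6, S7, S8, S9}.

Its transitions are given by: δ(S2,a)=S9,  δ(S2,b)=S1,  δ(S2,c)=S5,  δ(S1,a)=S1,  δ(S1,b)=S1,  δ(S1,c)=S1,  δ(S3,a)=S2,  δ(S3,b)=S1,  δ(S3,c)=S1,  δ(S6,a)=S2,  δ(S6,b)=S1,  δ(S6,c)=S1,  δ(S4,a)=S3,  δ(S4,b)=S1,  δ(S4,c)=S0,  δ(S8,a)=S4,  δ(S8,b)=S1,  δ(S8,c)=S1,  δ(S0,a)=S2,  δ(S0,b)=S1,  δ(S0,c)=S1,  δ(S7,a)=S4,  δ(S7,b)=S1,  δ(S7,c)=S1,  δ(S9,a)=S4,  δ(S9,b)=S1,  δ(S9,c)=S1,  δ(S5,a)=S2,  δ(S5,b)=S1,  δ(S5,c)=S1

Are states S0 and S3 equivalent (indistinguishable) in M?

Yes

States {S6,S7,S8} cannot be reached from the start state, so discard them.
P0 = {S0,S1,S3,S5,S9} | {S2,S4}.
Split {S0,S1,S3,S5,S9} by δ(·,a) → {S0,S3,S5,S9} and {S1}.
No further refinement is possible. Final partition (3 blocks): {S0,S3,S5,S9} | {S2,S4} | {S1}.
S0 and S3 lie in the same block of the stable partition, so they are equivalent — no string distinguishes them.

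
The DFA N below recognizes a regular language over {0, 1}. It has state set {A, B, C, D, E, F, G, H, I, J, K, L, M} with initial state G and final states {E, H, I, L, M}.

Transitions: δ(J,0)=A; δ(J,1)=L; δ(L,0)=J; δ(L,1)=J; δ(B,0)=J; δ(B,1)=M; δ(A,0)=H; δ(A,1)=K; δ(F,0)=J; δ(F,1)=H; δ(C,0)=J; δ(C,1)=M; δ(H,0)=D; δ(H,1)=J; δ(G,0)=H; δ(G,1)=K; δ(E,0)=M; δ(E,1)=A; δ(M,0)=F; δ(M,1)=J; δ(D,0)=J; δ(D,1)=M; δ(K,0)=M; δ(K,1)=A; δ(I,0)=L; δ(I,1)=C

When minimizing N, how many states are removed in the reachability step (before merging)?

No path from G leads to B, C, E, I; the other 9 states are all reachable.

4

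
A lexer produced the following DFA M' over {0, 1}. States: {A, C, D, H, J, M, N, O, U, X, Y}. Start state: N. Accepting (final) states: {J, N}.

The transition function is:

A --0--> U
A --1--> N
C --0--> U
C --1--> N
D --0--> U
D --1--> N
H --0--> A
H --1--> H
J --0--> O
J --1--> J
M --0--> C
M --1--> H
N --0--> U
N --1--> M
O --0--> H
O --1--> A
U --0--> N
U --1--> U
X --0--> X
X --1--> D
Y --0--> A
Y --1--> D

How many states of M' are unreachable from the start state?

5

BFS from N reaches {A, C, H, M, N, U}; the 5 state(s) D, J, O, X, Y are never visited.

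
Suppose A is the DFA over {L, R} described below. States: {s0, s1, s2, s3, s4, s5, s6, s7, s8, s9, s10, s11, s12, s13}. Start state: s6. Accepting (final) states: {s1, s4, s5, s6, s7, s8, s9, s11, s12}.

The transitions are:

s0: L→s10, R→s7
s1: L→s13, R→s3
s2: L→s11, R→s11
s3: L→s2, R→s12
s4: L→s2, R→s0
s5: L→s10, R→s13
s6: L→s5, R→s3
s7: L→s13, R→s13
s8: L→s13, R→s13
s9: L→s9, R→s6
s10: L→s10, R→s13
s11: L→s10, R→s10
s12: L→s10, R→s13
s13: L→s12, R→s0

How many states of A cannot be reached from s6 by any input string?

4

Starting at s6 and following transitions, the reachable set is {s0, s2, s3, s5, s6, s7, s10, s11, s12, s13}. That leaves s1, s4, s8, s9 unreachable — 4 in total.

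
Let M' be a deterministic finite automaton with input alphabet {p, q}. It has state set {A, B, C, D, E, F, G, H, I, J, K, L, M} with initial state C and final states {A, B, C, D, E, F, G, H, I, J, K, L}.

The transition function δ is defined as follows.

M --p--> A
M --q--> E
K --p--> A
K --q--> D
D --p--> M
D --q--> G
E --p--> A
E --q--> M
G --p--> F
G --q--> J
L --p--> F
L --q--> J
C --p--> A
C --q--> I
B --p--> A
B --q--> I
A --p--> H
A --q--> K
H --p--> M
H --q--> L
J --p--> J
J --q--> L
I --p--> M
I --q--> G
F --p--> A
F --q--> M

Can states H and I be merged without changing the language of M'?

Yes

States {B} cannot be reached from the start state, so discard them.
Start with accepting vs non-accepting: {A,C,D,E,F,G,H,I,J,K,L} | {M}.
On input p, block {A,C,D,E,F,G,H,I,J,K,L} splits into {A,C,E,F,G,J,K,L} and {D,H,I}.
Split {A,C,E,F,G,J,K,L} by δ(·,p) → {C,E,F,G,J,K,L} and {A}.
On input p, block {C,E,F,G,J,K,L} splits into {C,E,F,K} and {G,J,L}.
On input q, block {C,E,F,K} splits into {C,K} and {E,F}.
Refine {G,J,L} on symbol p: members go to different blocks, giving {G,L} and {J}.
No further refinement is possible. Final partition (7 blocks): {C,K} | {M} | {D,H,I} | {A} | {G,L} | {E,F} | {J}.
H and I lie in the same block of the stable partition, so they are equivalent — no string distinguishes them.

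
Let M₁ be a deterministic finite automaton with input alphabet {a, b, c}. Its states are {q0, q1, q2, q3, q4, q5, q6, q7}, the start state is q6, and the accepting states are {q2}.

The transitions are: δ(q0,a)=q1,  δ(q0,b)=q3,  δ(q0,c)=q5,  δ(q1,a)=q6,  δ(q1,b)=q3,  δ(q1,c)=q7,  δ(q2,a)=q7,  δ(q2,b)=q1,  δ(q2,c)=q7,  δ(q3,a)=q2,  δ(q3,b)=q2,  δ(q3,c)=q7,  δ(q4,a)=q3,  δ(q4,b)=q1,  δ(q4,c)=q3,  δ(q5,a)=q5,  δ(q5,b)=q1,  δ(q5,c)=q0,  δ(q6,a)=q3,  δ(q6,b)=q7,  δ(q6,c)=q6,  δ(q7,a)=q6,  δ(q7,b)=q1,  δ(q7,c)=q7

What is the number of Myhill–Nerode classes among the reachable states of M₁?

Reachable states from the start: {q1,q2,q3,q6,q7}. Unreachable: {q0,q4,q5} — drop them.
Initial partition by acceptance: {q2} | {q1,q3,q6,q7}.
Split {q1,q3,q6,q7} by δ(·,a) → {q1,q6,q7} and {q3}.
Refine {q1,q6,q7} on symbol a: members go to different blocks, giving {q1,q7} and {q6}.
On input b, block {q1,q7} splits into {q1} and {q7}.
No further refinement is possible. Final partition (5 blocks): {q2} | {q1} | {q3} | {q6} | {q7}.

5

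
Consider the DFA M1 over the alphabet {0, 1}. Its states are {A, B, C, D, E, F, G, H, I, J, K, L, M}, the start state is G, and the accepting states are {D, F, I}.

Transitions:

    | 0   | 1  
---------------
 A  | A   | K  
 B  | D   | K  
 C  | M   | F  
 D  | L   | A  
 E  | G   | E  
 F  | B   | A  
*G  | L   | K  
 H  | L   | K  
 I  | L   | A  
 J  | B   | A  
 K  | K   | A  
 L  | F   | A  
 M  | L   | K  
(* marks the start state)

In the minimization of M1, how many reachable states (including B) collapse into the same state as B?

2

Reachable states from the start: {A,B,D,F,G,K,L}. Unreachable: {C,E,H,I,J,M} — drop them.
P0 = {D,F} | {A,B,G,K,L}.
Split {A,B,G,K,L} by δ(·,0) → {A,G,K} and {B,L}.
Refine {A,G,K} on symbol 0: members go to different blocks, giving {A,K} and {G}.
No further refinement is possible. Final partition (4 blocks): {D,F} | {A,K} | {B,L} | {G}.
State B belongs to the block {B,L}, which has 2 states.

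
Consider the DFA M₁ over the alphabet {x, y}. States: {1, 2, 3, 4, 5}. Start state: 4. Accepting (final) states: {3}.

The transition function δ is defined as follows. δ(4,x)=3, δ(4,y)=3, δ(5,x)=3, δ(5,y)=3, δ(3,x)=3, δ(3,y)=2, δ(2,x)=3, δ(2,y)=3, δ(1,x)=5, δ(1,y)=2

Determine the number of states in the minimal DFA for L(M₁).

Reachable states from the start: {2,3,4}. Unreachable: {1,5} — drop them.
P0 = {3} | {2,4}.
The partition is now stable with 2 blocks: {3} | {2,4}.

2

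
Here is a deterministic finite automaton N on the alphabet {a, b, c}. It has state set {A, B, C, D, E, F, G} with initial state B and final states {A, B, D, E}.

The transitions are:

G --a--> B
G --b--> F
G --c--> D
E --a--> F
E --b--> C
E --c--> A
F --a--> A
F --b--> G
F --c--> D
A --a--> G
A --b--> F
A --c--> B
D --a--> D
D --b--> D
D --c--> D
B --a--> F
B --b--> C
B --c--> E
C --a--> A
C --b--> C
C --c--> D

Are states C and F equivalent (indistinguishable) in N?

P0 = {A,B,D,E} | {C,F,G}.
Split {A,B,D,E} by δ(·,a) → {A,B,E} and {D}.
The partition is now stable with 3 blocks: {A,B,E} | {C,F,G} | {D}.
C and F lie in the same block of the stable partition, so they are equivalent — no string distinguishes them.

Yes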